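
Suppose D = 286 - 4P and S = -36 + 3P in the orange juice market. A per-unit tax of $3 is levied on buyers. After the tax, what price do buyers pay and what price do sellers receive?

Pre-tax equilibrium: P* = 46, Q* = 102.
Tax on buyers shifts demand to D = 286 − 4(P + 3) = 274 - 4P.
274 - 4P = -36 + 3P gives seller price Ps = 310/7; buyers pay Pb = 310/7 + 3 = 331/7.
New quantity: Q = 286 − 4(331/7) = 678/7.

Buyers pay 331/7, sellers receive 310/7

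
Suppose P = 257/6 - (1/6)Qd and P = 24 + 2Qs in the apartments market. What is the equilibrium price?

Set the two price expressions equal: 257/6 - (1/6)Q = 24 + 2Q.
113/6 = (13/6)Q, so Q* = 113/13.
P* = 257/6 − (1/6)(113/13) = 538/13.

P* = 538/13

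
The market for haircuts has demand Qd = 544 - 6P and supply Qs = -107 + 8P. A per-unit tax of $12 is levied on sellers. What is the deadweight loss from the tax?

Pre-tax equilibrium: P* = 46.5, Q* = 265.
Tax on sellers shifts supply to Qs = -107 + 8(P − 12) = -203 + 8P.
544 - 6P = -203 + 8P gives buyer price Pb = 747/14; sellers receive Ps = 747/14 − 12 = 579/14.
New quantity: Q = 544 − 6(747/14) = 1567/7.
DWL = ½ × 12 × (265 − 1567/7) = 1728/7.

Deadweight loss = 1728/7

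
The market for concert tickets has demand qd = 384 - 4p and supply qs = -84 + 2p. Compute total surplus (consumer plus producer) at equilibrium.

Equilibrium: 384 - 4p = -84 + 2p gives p* = 78, q* = 72.
Demand choke price: p = 96; supply starts at p = 42.
CS = ½(96 − 78)(72) = 648; PS = ½(78 − 42)(72) = 1296.

Total surplus = 1944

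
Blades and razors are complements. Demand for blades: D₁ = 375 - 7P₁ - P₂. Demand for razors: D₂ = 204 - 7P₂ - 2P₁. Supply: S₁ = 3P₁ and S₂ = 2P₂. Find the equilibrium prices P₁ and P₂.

Market 1: 375 - 7P₁ - P₂ = 3P₁ → 10P₁ + P₂ = 375.
Market 2: 9P₂ + 2P₁ = 204.
Eliminating P₂: 9×(1) − 1×(2) gives 88P₁ = 3171, so P₁ = 3171/88.
Back-substitute into (2): P₂ = (204 − 2×3171/88) / 9 = 645/44.

P₁ = 3171/88, P₂ = 645/44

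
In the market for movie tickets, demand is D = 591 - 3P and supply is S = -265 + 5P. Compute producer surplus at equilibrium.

Equilibrium: 591 - 3P = -265 + 5P gives P* = 107, Q* = 270.
Supply starts at P = 53 (where S = 0).
PS = ½(107 − 53)(270) = 7290.

Producer surplus = 7290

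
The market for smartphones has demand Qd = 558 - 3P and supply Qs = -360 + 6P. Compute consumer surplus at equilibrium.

Equilibrium: 558 - 3P = -360 + 6P gives P* = 102, Q* = 252.
Demand choke price (Qd = 0): P = 186.
CS = ½(186 − 102)(252) = 10584.

Consumer surplus = 10584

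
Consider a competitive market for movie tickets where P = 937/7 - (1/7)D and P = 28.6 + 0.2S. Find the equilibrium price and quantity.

Set the two price expressions equal: 937/7 - (1/7)Q = 28.6 + 0.2Q.
3684/35 = (12/35)Q, so Q* = 307.
P* = 937/7 − (1/7)(307) = 90.

P* = 90, Q* = 307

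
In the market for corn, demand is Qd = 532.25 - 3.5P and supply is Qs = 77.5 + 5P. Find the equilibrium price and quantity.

P* = 53.5, Q* = 345

Set Qd = Qs: 532.25 - 3.5P = 77.5 + 5P.
454.75 = 8.5P, so P* = 53.5.
Q* = 532.25 − 3.5(53.5) = 345.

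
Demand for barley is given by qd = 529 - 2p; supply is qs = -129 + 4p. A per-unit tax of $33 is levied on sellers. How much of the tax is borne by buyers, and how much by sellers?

Buyers bear $22, sellers bear $11

Pre-tax equilibrium: p* = 329/3, q* = 929/3.
Tax on sellers shifts supply to qs = -129 + 4(p − 33) = -261 + 4p.
529 - 2p = -261 + 4p gives buyer price pb = 395/3; sellers receive ps = 395/3 − 33 = 296/3.
New quantity: q = 529 − 2(395/3) = 797/3.
Buyer burden = 395/3 − 329/3 = 22; seller burden = 329/3 − 296/3 = 11.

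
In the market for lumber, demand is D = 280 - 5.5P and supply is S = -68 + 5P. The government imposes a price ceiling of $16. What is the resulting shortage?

Equilibrium price would be P* = 232/7, so the ceiling at 16 binds.
At P = 16: D = 280 − 5.5(16) = 192, S = -68 + 5(16) = 12.
Shortage = 192 − 12 = 180.

Shortage = 180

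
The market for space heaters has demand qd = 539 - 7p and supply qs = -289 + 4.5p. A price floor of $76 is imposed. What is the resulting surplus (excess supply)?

Surplus = 46

Equilibrium price would be p* = 72, so the floor at 76 binds.
At p = 76: qd = 7, qs = 53.
Surplus = 53 − 7 = 46.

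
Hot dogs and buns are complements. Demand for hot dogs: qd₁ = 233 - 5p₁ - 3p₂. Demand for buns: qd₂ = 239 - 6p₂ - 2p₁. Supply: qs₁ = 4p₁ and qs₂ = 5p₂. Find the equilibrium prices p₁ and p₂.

Market 1: 233 - 5p₁ - 3p₂ = 4p₁ → 9p₁ + 3p₂ = 233.
Market 2: 11p₂ + 2p₁ = 239.
Eliminating p₂: 11×(1) − 3×(2) gives 93p₁ = 1846, so p₁ = 1846/93.
Back-substitute into (2): p₂ = (239 − 2×1846/93) / 11 = 1685/93.

p₁ = 1846/93, p₂ = 1685/93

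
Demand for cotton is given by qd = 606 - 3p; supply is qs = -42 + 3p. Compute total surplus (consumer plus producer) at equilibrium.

Total surplus = 26508

Equilibrium: 606 - 3p = -42 + 3p gives p* = 108, q* = 282.
Demand choke price: p = 202; supply starts at p = 14.
CS = ½(202 − 108)(282) = 13254; PS = ½(108 − 14)(282) = 13254.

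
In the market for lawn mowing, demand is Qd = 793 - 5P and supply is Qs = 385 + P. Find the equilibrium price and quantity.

Set Qd = Qs: 793 - 5P = 385 + P.
408 = 6P, so P* = 68.
Q* = 793 − 5(68) = 453.

P* = 68, Q* = 453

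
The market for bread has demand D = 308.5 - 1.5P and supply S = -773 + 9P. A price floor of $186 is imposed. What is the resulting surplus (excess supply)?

Equilibrium price would be P* = 103, so the floor at 186 binds.
At P = 186: D = 29.5, S = 901.
Surplus = 901 − 29.5 = 871.5.

Surplus = 871.5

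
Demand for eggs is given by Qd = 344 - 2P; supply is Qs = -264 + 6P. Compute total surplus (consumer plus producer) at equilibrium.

Equilibrium: 344 - 2P = -264 + 6P gives P* = 76, Q* = 192.
Demand choke price: P = 172; supply starts at P = 44.
CS = ½(172 − 76)(192) = 9216; PS = ½(76 − 44)(192) = 3072.

Total surplus = 12288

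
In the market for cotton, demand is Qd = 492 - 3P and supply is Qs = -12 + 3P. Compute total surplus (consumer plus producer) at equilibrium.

Total surplus = 19200

Equilibrium: 492 - 3P = -12 + 3P gives P* = 84, Q* = 240.
Demand choke price: P = 164; supply starts at P = 4.
CS = ½(164 − 84)(240) = 9600; PS = ½(84 − 4)(240) = 9600.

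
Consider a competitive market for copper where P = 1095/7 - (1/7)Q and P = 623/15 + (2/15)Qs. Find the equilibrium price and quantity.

P* = 97, Q* = 416

Set the two price expressions equal: 1095/7 - (1/7)Q = 623/15 + (2/15)Q.
12064/105 = (29/105)Q, so Q* = 416.
P* = 1095/7 − (1/7)(416) = 97.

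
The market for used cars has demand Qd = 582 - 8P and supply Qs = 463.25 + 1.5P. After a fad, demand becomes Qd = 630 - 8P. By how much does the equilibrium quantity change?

Original equilibrium: P* = 12.5, Q* = 482.
New equilibrium: 630 - 8P = 463.25 + 1.5P, so 166.75 = 9.5P and P' = 667/38; Q' = 630 − 8(667/38) = 9302/19.
Change in quantity: 9302/19 − 482 = 144/19.

ΔQ = 144/19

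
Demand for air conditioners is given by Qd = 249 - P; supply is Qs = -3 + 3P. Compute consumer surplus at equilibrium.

Equilibrium: 249 - P = -3 + 3P gives P* = 63, Q* = 186.
Demand choke price (Qd = 0): P = 249.
CS = ½(249 − 63)(186) = 17298.

Consumer surplus = 17298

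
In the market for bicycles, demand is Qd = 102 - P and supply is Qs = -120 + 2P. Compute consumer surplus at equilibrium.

Equilibrium: 102 - P = -120 + 2P gives P* = 74, Q* = 28.
Demand choke price (Qd = 0): P = 102.
CS = ½(102 − 74)(28) = 392.

Consumer surplus = 392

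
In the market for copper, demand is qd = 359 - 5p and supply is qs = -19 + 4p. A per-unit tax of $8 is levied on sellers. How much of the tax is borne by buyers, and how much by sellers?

Buyers bear 32/9, sellers bear 40/9

Pre-tax equilibrium: p* = 42, q* = 149.
Tax on sellers shifts supply to qs = -19 + 4(p − 8) = -51 + 4p.
359 - 5p = -51 + 4p gives buyer price pb = 410/9; sellers receive ps = 410/9 − 8 = 338/9.
New quantity: q = 359 − 5(410/9) = 1181/9.
Buyer burden = 410/9 − 42 = 32/9; seller burden = 42 − 338/9 = 40/9.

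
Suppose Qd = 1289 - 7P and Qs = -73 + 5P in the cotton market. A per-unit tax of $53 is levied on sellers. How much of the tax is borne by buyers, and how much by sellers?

Pre-tax equilibrium: P* = 113.5, Q* = 494.5.
Tax on sellers shifts supply to Qs = -73 + 5(P − 53) = -338 + 5P.
1289 - 7P = -338 + 5P gives buyer price Pb = 1627/12; sellers receive Ps = 1627/12 − 53 = 991/12.
New quantity: Q = 1289 − 7(1627/12) = 4079/12.
Buyer burden = 1627/12 − 113.5 = 265/12; seller burden = 113.5 − 991/12 = 371/12.

Buyers bear 265/12, sellers bear 371/12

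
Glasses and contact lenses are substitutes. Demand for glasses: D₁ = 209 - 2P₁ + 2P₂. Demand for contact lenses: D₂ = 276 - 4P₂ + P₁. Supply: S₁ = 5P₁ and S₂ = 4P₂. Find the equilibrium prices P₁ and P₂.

Market 1: 209 - 2P₁ + 2P₂ = 5P₁ → 7P₁ - 2P₂ = 209.
Market 2: 8P₂ - P₁ = 276.
Eliminating P₂: 8×(1) + 2×(2) gives 54P₁ = 2224, so P₁ = 1112/27.
Back-substitute into (2): P₂ = (276 + 1×1112/27) / 8 = 2141/54.

P₁ = 1112/27, P₂ = 2141/54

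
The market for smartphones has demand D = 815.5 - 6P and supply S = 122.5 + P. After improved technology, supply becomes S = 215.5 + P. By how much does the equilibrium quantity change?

ΔQ = 558/7

Original equilibrium: P* = 99, Q* = 221.5.
New equilibrium: 815.5 - 6P = 215.5 + P, so 600 = 7P and P' = 600/7; Q' = 815.5 − 6(600/7) = 4217/14.
Change in quantity: 4217/14 − 221.5 = 558/7.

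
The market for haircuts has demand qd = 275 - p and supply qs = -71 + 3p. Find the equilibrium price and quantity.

Set qd = qs: 275 - p = -71 + 3p.
346 = 4p, so p* = 86.5.
q* = 275 − 1(86.5) = 188.5.

p* = 86.5, q* = 188.5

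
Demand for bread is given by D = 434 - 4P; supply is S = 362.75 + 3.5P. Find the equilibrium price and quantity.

Set D = S: 434 - 4P = 362.75 + 3.5P.
71.25 = 7.5P, so P* = 9.5.
Q* = 434 − 4(9.5) = 396.

P* = 9.5, Q* = 396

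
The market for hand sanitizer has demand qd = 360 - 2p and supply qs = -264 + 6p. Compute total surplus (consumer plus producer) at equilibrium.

Total surplus = 13872

Equilibrium: 360 - 2p = -264 + 6p gives p* = 78, q* = 204.
Demand choke price: p = 180; supply starts at p = 44.
CS = ½(180 − 78)(204) = 10404; PS = ½(78 − 44)(204) = 3468.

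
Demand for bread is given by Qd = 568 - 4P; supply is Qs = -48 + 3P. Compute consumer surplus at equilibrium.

Consumer surplus = 5832

Equilibrium: 568 - 4P = -48 + 3P gives P* = 88, Q* = 216.
Demand choke price (Qd = 0): P = 142.
CS = ½(142 − 88)(216) = 5832.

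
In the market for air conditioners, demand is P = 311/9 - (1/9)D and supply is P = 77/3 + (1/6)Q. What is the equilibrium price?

Set the two price expressions equal: 311/9 - (1/9)Q = 77/3 + (1/6)Q.
80/9 = (5/18)Q, so Q* = 32.
P* = 311/9 − (1/9)(32) = 31.

P* = 31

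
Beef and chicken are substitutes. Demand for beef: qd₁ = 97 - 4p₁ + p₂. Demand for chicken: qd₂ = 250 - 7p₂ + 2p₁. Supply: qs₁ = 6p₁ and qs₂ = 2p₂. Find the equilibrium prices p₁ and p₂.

p₁ = 1123/88, p₂ = 1347/44

Market 1: 97 - 4p₁ + p₂ = 6p₁ → 10p₁ - p₂ = 97.
Market 2: 9p₂ - 2p₁ = 250.
Eliminating p₂: 9×(1) + 1×(2) gives 88p₁ = 1123, so p₁ = 1123/88.
Back-substitute into (2): p₂ = (250 + 2×1123/88) / 9 = 1347/44.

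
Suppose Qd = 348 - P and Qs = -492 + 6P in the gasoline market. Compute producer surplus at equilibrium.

Producer surplus = 4332

Equilibrium: 348 - P = -492 + 6P gives P* = 120, Q* = 228.
Supply starts at P = 82 (where Qs = 0).
PS = ½(120 − 82)(228) = 4332.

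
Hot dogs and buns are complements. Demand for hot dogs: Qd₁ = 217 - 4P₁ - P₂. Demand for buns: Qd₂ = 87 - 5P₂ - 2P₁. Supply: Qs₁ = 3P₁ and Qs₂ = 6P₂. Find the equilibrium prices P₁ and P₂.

Market 1: 217 - 4P₁ - P₂ = 3P₁ → 7P₁ + P₂ = 217.
Market 2: 11P₂ + 2P₁ = 87.
Eliminating P₂: 11×(1) − 1×(2) gives 75P₁ = 2300, so P₁ = 92/3.
Back-substitute into (2): P₂ = (87 − 2×92/3) / 11 = 7/3.

P₁ = 92/3, P₂ = 7/3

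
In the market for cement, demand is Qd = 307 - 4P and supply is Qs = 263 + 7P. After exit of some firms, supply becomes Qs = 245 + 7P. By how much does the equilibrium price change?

Original equilibrium: P* = 4, Q* = 291.
New equilibrium: 307 - 4P = 245 + 7P, so 62 = 11P and P' = 62/11; Q' = 307 − 4(62/11) = 3129/11.
Change in price: 62/11 − 4 = 18/11.

ΔP = 18/11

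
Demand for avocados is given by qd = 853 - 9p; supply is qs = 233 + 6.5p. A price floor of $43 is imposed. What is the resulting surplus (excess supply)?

Equilibrium price would be p* = 40, so the floor at 43 binds.
At p = 43: qd = 466, qs = 512.5.
Surplus = 512.5 − 466 = 46.5.

Surplus = 46.5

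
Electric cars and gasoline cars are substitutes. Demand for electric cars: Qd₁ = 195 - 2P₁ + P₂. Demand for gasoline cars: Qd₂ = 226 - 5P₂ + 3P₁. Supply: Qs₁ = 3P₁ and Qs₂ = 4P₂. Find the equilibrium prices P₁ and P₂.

Market 1: 195 - 2P₁ + P₂ = 3P₁ → 5P₁ - P₂ = 195.
Market 2: 9P₂ - 3P₁ = 226.
Eliminating P₂: 9×(1) + 1×(2) gives 42P₁ = 1981, so P₁ = 283/6.
Back-substitute into (2): P₂ = (226 + 3×283/6) / 9 = 245/6.

P₁ = 283/6, P₂ = 245/6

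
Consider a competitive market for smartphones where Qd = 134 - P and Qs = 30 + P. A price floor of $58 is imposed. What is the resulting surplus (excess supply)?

Surplus = 12

Equilibrium price would be P* = 52, so the floor at 58 binds.
At P = 58: Qd = 76, Qs = 88.
Surplus = 88 − 76 = 12.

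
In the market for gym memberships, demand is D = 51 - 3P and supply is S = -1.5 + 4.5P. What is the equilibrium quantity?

Set D = S: 51 - 3P = -1.5 + 4.5P.
52.5 = 7.5P, so P* = 7.
Q* = 51 − 3(7) = 30.

Q* = 30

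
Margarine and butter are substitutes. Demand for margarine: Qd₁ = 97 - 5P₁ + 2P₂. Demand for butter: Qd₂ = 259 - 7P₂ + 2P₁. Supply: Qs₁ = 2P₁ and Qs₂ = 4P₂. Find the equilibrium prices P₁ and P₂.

P₁ = 1585/73, P₂ = 2007/73

Market 1: 97 - 5P₁ + 2P₂ = 2P₁ → 7P₁ - 2P₂ = 97.
Market 2: 11P₂ - 2P₁ = 259.
Eliminating P₂: 11×(1) + 2×(2) gives 73P₁ = 1585, so P₁ = 1585/73.
Back-substitute into (2): P₂ = (259 + 2×1585/73) / 11 = 2007/73.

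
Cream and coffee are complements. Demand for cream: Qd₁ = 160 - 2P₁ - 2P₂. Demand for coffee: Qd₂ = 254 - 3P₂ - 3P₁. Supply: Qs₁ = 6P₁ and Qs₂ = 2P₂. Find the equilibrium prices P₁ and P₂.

P₁ = 146/17, P₂ = 776/17

Market 1: 160 - 2P₁ - 2P₂ = 6P₁ → 8P₁ + 2P₂ = 160.
Market 2: 5P₂ + 3P₁ = 254.
Eliminating P₂: 5×(1) − 2×(2) gives 34P₁ = 292, so P₁ = 146/17.
Back-substitute into (2): P₂ = (254 − 3×146/17) / 5 = 776/17.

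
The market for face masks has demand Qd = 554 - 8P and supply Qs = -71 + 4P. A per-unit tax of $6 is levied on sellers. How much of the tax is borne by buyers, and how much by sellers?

Buyers bear $2, sellers bear $4

Pre-tax equilibrium: P* = 625/12, Q* = 412/3.
Tax on sellers shifts supply to Qs = -71 + 4(P − 6) = -95 + 4P.
554 - 8P = -95 + 4P gives buyer price Pb = 649/12; sellers receive Ps = 649/12 − 6 = 577/12.
New quantity: Q = 554 − 8(649/12) = 364/3.
Buyer burden = 649/12 − 625/12 = 2; seller burden = 625/12 − 577/12 = 4.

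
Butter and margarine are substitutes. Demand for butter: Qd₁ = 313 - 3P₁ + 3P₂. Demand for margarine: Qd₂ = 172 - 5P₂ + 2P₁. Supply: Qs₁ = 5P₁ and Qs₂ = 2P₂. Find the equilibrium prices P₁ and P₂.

Market 1: 313 - 3P₁ + 3P₂ = 5P₁ → 8P₁ - 3P₂ = 313.
Market 2: 7P₂ - 2P₁ = 172.
Eliminating P₂: 7×(1) + 3×(2) gives 50P₁ = 2707, so P₁ = 54.14.
Back-substitute into (2): P₂ = (172 + 2×54.14) / 7 = 40.04.

P₁ = 54.14, P₂ = 40.04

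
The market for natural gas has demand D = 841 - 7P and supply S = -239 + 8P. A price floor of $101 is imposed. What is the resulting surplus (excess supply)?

Surplus = 435

Equilibrium price would be P* = 72, so the floor at 101 binds.
At P = 101: D = 134, S = 569.
Surplus = 569 − 134 = 435.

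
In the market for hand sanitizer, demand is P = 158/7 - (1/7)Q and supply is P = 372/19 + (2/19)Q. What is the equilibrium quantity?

Q* = 398/33

Set the two price expressions equal: 158/7 - (1/7)Q = 372/19 + (2/19)Q.
398/133 = (33/133)Q, so Q* = 398/33.
P* = 158/7 − (1/7)(398/33) = 688/33.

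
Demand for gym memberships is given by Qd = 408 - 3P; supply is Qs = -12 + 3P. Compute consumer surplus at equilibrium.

Equilibrium: 408 - 3P = -12 + 3P gives P* = 70, Q* = 198.
Demand choke price (Qd = 0): P = 136.
CS = ½(136 − 70)(198) = 6534.

Consumer surplus = 6534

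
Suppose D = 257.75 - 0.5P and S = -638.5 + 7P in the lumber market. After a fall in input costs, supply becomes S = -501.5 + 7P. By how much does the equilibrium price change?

Original equilibrium: P* = 119.5, Q* = 198.
New equilibrium: 257.75 - 0.5P = -501.5 + 7P, so 759.25 = 7.5P and P' = 3037/30; Q' = 257.75 − 0.5(3037/30) = 3107/15.
Change in price: 3037/30 − 119.5 = -274/15.

ΔP = -274/15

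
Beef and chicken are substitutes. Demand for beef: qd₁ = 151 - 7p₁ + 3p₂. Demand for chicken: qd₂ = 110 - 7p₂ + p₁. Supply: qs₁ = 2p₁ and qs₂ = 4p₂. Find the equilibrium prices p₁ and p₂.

Market 1: 151 - 7p₁ + 3p₂ = 2p₁ → 9p₁ - 3p₂ = 151.
Market 2: 11p₂ - p₁ = 110.
Eliminating p₂: 11×(1) + 3×(2) gives 96p₁ = 1991, so p₁ = 1991/96.
Back-substitute into (2): p₂ = (110 + 1×1991/96) / 11 = 1141/96.

p₁ = 1991/96, p₂ = 1141/96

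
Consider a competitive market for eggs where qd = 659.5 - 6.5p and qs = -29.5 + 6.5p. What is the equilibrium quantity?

q* = 315

Set qd = qs: 659.5 - 6.5p = -29.5 + 6.5p.
689 = 13p, so p* = 53.
q* = 659.5 − 6.5(53) = 315.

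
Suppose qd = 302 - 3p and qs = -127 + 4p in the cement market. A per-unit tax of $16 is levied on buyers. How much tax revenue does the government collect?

Tax revenue = 10160/7

Pre-tax equilibrium: p* = 429/7, q* = 827/7.
Tax on buyers shifts demand to qd = 302 − 3(p + 16) = 254 - 3p.
254 - 3p = -127 + 4p gives seller price ps = 381/7; buyers pay pb = 381/7 + 16 = 493/7.
New quantity: q = 302 − 3(493/7) = 635/7.
Revenue = 16 × 635/7 = 10160/7.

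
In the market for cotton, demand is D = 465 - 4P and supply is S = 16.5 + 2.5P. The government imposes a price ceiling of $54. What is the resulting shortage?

Shortage = 97.5

Equilibrium price would be P* = 69, so the ceiling at 54 binds.
At P = 54: D = 465 − 4(54) = 249, S = 16.5 + 2.5(54) = 151.5.
Shortage = 249 − 151.5 = 97.5.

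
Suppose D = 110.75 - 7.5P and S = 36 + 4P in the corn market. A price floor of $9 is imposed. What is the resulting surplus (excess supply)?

Surplus = 28.75

Equilibrium price would be P* = 6.5, so the floor at 9 binds.
At P = 9: D = 43.25, S = 72.
Surplus = 72 − 43.25 = 28.75.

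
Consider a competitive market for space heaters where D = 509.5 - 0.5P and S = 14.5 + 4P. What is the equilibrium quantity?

Set D = S: 509.5 - 0.5P = 14.5 + 4P.
495 = 4.5P, so P* = 110.
Q* = 509.5 − 0.5(110) = 454.5.

Q* = 454.5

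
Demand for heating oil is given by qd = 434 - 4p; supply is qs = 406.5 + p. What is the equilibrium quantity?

Set qd = qs: 434 - 4p = 406.5 + p.
27.5 = 5p, so p* = 5.5.
q* = 434 − 4(5.5) = 412.

q* = 412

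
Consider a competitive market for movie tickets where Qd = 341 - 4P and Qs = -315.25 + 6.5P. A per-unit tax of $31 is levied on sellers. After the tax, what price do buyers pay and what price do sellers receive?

Buyers pay 3431/42, sellers receive 2129/42

Pre-tax equilibrium: P* = 62.5, Q* = 91.
Tax on sellers shifts supply to Qs = -315.25 + 6.5(P − 31) = -516.75 + 6.5P.
341 - 4P = -516.75 + 6.5P gives buyer price Pb = 3431/42; sellers receive Ps = 3431/42 − 31 = 2129/42.
New quantity: Q = 341 − 4(3431/42) = 299/21.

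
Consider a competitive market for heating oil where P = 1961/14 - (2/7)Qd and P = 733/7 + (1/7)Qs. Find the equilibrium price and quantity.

P* = 116.5, Q* = 82.5

Set the two price expressions equal: 1961/14 - (2/7)Q = 733/7 + (1/7)Q.
495/14 = (3/7)Q, so Q* = 82.5.
P* = 1961/14 − (2/7)(82.5) = 116.5.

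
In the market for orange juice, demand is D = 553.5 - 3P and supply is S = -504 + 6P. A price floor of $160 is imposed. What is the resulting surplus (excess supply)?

Equilibrium price would be P* = 117.5, so the floor at 160 binds.
At P = 160: D = 73.5, S = 456.
Surplus = 456 − 73.5 = 382.5.

Surplus = 382.5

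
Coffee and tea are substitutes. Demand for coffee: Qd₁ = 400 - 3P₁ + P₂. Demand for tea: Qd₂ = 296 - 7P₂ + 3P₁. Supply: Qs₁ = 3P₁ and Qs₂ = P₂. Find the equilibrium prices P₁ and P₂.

P₁ = 3496/45, P₂ = 992/15

Market 1: 400 - 3P₁ + P₂ = 3P₁ → 6P₁ - P₂ = 400.
Market 2: 8P₂ - 3P₁ = 296.
Eliminating P₂: 8×(1) + 1×(2) gives 45P₁ = 3496, so P₁ = 3496/45.
Back-substitute into (2): P₂ = (296 + 3×3496/45) / 8 = 992/15.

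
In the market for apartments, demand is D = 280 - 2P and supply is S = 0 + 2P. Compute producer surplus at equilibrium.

Producer surplus = 4900

Equilibrium: 280 - 2P = 0 + 2P gives P* = 70, Q* = 140.
Supply starts at P = 0 (where S = 0).
PS = ½(70 − 0)(140) = 4900.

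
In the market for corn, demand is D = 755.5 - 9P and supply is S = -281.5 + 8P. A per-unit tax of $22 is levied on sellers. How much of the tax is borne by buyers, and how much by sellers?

Pre-tax equilibrium: P* = 61, Q* = 206.5.
Tax on sellers shifts supply to S = -281.5 + 8(P − 22) = -457.5 + 8P.
755.5 - 9P = -457.5 + 8P gives buyer price Pb = 1213/17; sellers receive Ps = 1213/17 − 22 = 839/17.
New quantity: Q = 755.5 − 9(1213/17) = 3853/34.
Buyer burden = 1213/17 − 61 = 176/17; seller burden = 61 − 839/17 = 198/17.

Buyers bear 176/17, sellers bear 198/17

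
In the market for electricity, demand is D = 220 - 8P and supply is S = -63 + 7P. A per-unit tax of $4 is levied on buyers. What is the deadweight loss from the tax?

Deadweight loss = 448/15

Pre-tax equilibrium: P* = 283/15, Q* = 1036/15.
Tax on buyers shifts demand to D = 220 − 8(P + 4) = 188 - 8P.
188 - 8P = -63 + 7P gives seller price Ps = 251/15; buyers pay Pb = 251/15 + 4 = 311/15.
New quantity: Q = 220 − 8(311/15) = 812/15.
DWL = ½ × 4 × (1036/15 − 812/15) = 448/15.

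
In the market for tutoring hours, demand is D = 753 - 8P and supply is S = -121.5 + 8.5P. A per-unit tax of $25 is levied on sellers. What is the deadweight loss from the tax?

Pre-tax equilibrium: P* = 53, Q* = 329.
Tax on sellers shifts supply to S = -121.5 + 8.5(P − 25) = -334 + 8.5P.
753 - 8P = -334 + 8.5P gives buyer price Pb = 2174/33; sellers receive Ps = 2174/33 − 25 = 1349/33.
New quantity: Q = 753 − 8(2174/33) = 7457/33.
DWL = ½ × 25 × (329 − 7457/33) = 42500/33.

Deadweight loss = 42500/33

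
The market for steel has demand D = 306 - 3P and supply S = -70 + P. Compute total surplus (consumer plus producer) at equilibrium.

Equilibrium: 306 - 3P = -70 + P gives P* = 94, Q* = 24.
Demand choke price: P = 102; supply starts at P = 70.
CS = ½(102 − 94)(24) = 96; PS = ½(94 − 70)(24) = 288.

Total surplus = 384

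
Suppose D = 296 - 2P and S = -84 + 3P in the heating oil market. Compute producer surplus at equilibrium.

Equilibrium: 296 - 2P = -84 + 3P gives P* = 76, Q* = 144.
Supply starts at P = 28 (where S = 0).
PS = ½(76 − 28)(144) = 3456.

Producer surplus = 3456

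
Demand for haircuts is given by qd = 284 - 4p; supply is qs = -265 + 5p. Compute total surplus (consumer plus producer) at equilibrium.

Equilibrium: 284 - 4p = -265 + 5p gives p* = 61, q* = 40.
Demand choke price: p = 71; supply starts at p = 53.
CS = ½(71 − 61)(40) = 200; PS = ½(61 − 53)(40) = 160.

Total surplus = 360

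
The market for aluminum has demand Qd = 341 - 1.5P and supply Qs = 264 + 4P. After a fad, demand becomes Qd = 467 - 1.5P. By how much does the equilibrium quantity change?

ΔQ = 1008/11

Original equilibrium: P* = 14, Q* = 320.
New equilibrium: 467 - 1.5P = 264 + 4P, so 203 = 5.5P and P' = 406/11; Q' = 467 − 1.5(406/11) = 4528/11.
Change in quantity: 4528/11 − 320 = 1008/11.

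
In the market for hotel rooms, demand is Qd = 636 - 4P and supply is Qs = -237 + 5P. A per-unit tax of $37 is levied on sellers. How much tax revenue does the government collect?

Tax revenue = 55204/9

Pre-tax equilibrium: P* = 97, Q* = 248.
Tax on sellers shifts supply to Qs = -237 + 5(P − 37) = -422 + 5P.
636 - 4P = -422 + 5P gives buyer price Pb = 1058/9; sellers receive Ps = 1058/9 − 37 = 725/9.
New quantity: Q = 636 − 4(1058/9) = 1492/9.
Revenue = 37 × 1492/9 = 55204/9.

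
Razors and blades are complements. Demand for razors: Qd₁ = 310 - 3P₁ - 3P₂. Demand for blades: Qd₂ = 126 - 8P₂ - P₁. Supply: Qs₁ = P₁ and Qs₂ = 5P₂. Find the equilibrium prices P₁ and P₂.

Market 1: 310 - 3P₁ - 3P₂ = P₁ → 4P₁ + 3P₂ = 310.
Market 2: 13P₂ + P₁ = 126.
Eliminating P₂: 13×(1) − 3×(2) gives 49P₁ = 3652, so P₁ = 3652/49.
Back-substitute into (2): P₂ = (126 − 1×3652/49) / 13 = 194/49.

P₁ = 3652/49, P₂ = 194/49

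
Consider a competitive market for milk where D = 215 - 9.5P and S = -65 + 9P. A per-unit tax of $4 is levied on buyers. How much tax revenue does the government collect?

Pre-tax equilibrium: P* = 560/37, Q* = 2635/37.
Tax on buyers shifts demand to D = 215 − 9.5(P + 4) = 177 - 9.5P.
177 - 9.5P = -65 + 9P gives seller price Ps = 484/37; buyers pay Pb = 484/37 + 4 = 632/37.
New quantity: Q = 215 − 9.5(632/37) = 1951/37.
Revenue = 4 × 1951/37 = 7804/37.

Tax revenue = 7804/37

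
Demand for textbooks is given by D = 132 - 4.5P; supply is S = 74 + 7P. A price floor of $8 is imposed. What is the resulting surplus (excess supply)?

Surplus = 34

Equilibrium price would be P* = 116/23, so the floor at 8 binds.
At P = 8: D = 96, S = 130.
Surplus = 130 − 96 = 34.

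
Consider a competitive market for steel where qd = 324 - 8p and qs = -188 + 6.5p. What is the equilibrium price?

Set qd = qs: 324 - 8p = -188 + 6.5p.
512 = 14.5p, so p* = 1024/29.
q* = 324 − 8(1024/29) = 1204/29.

p* = 1024/29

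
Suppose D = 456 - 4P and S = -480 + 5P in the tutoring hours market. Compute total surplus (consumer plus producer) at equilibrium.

Equilibrium: 456 - 4P = -480 + 5P gives P* = 104, Q* = 40.
Demand choke price: P = 114; supply starts at P = 96.
CS = ½(114 − 104)(40) = 200; PS = ½(104 − 96)(40) = 160.

Total surplus = 360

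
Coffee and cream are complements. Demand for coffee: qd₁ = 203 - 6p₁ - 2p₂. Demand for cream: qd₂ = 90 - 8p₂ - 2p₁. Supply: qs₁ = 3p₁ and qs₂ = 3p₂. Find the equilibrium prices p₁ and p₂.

Market 1: 203 - 6p₁ - 2p₂ = 3p₁ → 9p₁ + 2p₂ = 203.
Market 2: 11p₂ + 2p₁ = 90.
Eliminating p₂: 11×(1) − 2×(2) gives 95p₁ = 2053, so p₁ = 2053/95.
Back-substitute into (2): p₂ = (90 − 2×2053/95) / 11 = 404/95.

p₁ = 2053/95, p₂ = 404/95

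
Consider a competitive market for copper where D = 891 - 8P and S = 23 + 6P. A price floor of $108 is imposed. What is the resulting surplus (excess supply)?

Surplus = 644

Equilibrium price would be P* = 62, so the floor at 108 binds.
At P = 108: D = 27, S = 671.
Surplus = 671 − 27 = 644.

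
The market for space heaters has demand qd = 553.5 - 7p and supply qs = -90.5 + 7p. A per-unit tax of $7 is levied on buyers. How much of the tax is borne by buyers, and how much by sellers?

Buyers bear $3.5, sellers bear $3.5

Pre-tax equilibrium: p* = 46, q* = 231.5.
Tax on buyers shifts demand to qd = 553.5 − 7(p + 7) = 504.5 - 7p.
504.5 - 7p = -90.5 + 7p gives seller price ps = 42.5; buyers pay pb = 42.5 + 7 = 49.5.
New quantity: q = 553.5 − 7(49.5) = 207.
Buyer burden = 49.5 − 46 = 3.5; seller burden = 46 − 42.5 = 3.5.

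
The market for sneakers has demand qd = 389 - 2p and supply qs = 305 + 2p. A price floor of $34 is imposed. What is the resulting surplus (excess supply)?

Surplus = 52

Equilibrium price would be p* = 21, so the floor at 34 binds.
At p = 34: qd = 321, qs = 373.
Surplus = 373 − 321 = 52.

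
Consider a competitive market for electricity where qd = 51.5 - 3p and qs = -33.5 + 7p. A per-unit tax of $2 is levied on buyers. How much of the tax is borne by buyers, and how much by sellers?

Buyers bear $1.4, sellers bear $0.6

Pre-tax equilibrium: p* = 8.5, q* = 26.
Tax on buyers shifts demand to qd = 51.5 − 3(p + 2) = 45.5 - 3p.
45.5 - 3p = -33.5 + 7p gives seller price ps = 7.9; buyers pay pb = 7.9 + 2 = 9.9.
New quantity: q = 51.5 − 3(9.9) = 21.8.
Buyer burden = 9.9 − 8.5 = 1.4; seller burden = 8.5 − 7.9 = 0.6.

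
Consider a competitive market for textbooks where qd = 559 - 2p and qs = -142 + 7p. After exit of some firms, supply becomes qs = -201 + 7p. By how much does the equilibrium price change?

Δp = 59/9

Original equilibrium: p* = 701/9, q* = 3629/9.
New equilibrium: 559 - 2p = -201 + 7p, so 760 = 9p and p' = 760/9; q' = 559 − 2(760/9) = 3511/9.
Change in price: 760/9 − 701/9 = 59/9.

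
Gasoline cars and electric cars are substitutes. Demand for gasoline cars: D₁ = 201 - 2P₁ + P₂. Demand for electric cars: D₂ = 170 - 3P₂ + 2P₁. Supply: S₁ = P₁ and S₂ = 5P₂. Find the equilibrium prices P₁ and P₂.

Market 1: 201 - 2P₁ + P₂ = P₁ → 3P₁ - P₂ = 201.
Market 2: 8P₂ - 2P₁ = 170.
Eliminating P₂: 8×(1) + 1×(2) gives 22P₁ = 1778, so P₁ = 889/11.
Back-substitute into (2): P₂ = (170 + 2×889/11) / 8 = 456/11.

P₁ = 889/11, P₂ = 456/11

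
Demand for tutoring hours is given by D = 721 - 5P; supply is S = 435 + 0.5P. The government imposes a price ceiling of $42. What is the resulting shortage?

Shortage = 55

Equilibrium price would be P* = 52, so the ceiling at 42 binds.
At P = 42: D = 721 − 5(42) = 511, S = 435 + 0.5(42) = 456.
Shortage = 511 − 456 = 55.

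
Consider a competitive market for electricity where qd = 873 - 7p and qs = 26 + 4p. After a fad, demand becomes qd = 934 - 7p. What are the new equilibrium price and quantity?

Original equilibrium: p* = 77, q* = 334.
New equilibrium: 934 - 7p = 26 + 4p, so 908 = 11p and p' = 908/11; q' = 934 − 7(908/11) = 3918/11.

p' = 908/11, q' = 3918/11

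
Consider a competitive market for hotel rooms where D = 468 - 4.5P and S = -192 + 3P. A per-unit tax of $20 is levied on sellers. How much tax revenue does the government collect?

Tax revenue = 720

Pre-tax equilibrium: P* = 88, Q* = 72.
Tax on sellers shifts supply to S = -192 + 3(P − 20) = -252 + 3P.
468 - 4.5P = -252 + 3P gives buyer price Pb = 96; sellers receive Ps = 96 − 20 = 76.
New quantity: Q = 468 − 4.5(96) = 36.
Revenue = 20 × 36 = 720.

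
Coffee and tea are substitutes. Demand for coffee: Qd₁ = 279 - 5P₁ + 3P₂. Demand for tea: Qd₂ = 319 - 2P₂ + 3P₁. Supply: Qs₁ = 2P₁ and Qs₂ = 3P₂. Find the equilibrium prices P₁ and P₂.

Market 1: 279 - 5P₁ + 3P₂ = 2P₁ → 7P₁ - 3P₂ = 279.
Market 2: 5P₂ - 3P₁ = 319.
Eliminating P₂: 5×(1) + 3×(2) gives 26P₁ = 2352, so P₁ = 1176/13.
Back-substitute into (2): P₂ = (319 + 3×1176/13) / 5 = 1535/13.

P₁ = 1176/13, P₂ = 1535/13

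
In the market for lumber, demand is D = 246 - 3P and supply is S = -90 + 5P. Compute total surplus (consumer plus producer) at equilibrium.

Equilibrium: 246 - 3P = -90 + 5P gives P* = 42, Q* = 120.
Demand choke price: P = 82; supply starts at P = 18.
CS = ½(82 − 42)(120) = 2400; PS = ½(42 − 18)(120) = 1440.

Total surplus = 3840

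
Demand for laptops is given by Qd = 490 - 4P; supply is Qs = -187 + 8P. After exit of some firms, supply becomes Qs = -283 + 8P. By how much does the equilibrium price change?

ΔP = 8

Original equilibrium: P* = 677/12, Q* = 793/3.
New equilibrium: 490 - 4P = -283 + 8P, so 773 = 12P and P' = 773/12; Q' = 490 − 4(773/12) = 697/3.
Change in price: 773/12 − 677/12 = 8.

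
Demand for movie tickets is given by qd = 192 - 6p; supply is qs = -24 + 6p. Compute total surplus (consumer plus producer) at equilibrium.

Total surplus = 1176

Equilibrium: 192 - 6p = -24 + 6p gives p* = 18, q* = 84.
Demand choke price: p = 32; supply starts at p = 4.
CS = ½(32 − 18)(84) = 588; PS = ½(18 − 4)(84) = 588.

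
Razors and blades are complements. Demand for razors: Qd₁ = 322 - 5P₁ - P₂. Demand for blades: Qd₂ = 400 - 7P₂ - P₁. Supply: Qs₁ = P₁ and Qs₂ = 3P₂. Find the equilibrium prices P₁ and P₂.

P₁ = 2820/59, P₂ = 2078/59

Market 1: 322 - 5P₁ - P₂ = P₁ → 6P₁ + P₂ = 322.
Market 2: 10P₂ + P₁ = 400.
Eliminating P₂: 10×(1) − 1×(2) gives 59P₁ = 2820, so P₁ = 2820/59.
Back-substitute into (2): P₂ = (400 − 1×2820/59) / 10 = 2078/59.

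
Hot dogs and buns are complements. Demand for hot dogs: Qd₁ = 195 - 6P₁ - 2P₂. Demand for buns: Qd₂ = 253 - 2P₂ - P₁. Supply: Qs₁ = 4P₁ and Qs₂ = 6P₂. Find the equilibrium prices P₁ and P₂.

Market 1: 195 - 6P₁ - 2P₂ = 4P₁ → 10P₁ + 2P₂ = 195.
Market 2: 8P₂ + P₁ = 253.
Eliminating P₂: 8×(1) − 2×(2) gives 78P₁ = 1054, so P₁ = 527/39.
Back-substitute into (2): P₂ = (253 − 1×527/39) / 8 = 2335/78.

P₁ = 527/39, P₂ = 2335/78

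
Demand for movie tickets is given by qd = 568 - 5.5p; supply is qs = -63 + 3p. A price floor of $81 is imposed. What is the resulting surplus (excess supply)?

Surplus = 57.5

Equilibrium price would be p* = 1262/17, so the floor at 81 binds.
At p = 81: qd = 122.5, qs = 180.
Surplus = 180 − 122.5 = 57.5.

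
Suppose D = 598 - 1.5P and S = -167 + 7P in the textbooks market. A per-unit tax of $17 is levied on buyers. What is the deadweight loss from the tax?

Pre-tax equilibrium: P* = 90, Q* = 463.
Tax on buyers shifts demand to D = 598 − 1.5(P + 17) = 572.5 - 1.5P.
572.5 - 1.5P = -167 + 7P gives seller price Ps = 87; buyers pay Pb = 87 + 17 = 104.
New quantity: Q = 598 − 1.5(104) = 442.
DWL = ½ × 17 × (463 − 442) = 178.5.

Deadweight loss = 178.5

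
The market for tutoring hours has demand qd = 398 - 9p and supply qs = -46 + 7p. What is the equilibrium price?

Set qd = qs: 398 - 9p = -46 + 7p.
444 = 16p, so p* = 27.75.
q* = 398 − 9(27.75) = 148.25.

p* = 27.75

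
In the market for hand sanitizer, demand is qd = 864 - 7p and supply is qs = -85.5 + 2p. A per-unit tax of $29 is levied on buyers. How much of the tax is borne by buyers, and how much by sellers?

Pre-tax equilibrium: p* = 105.5, q* = 125.5.
Tax on buyers shifts demand to qd = 864 − 7(p + 29) = 661 - 7p.
661 - 7p = -85.5 + 2p gives seller price ps = 1493/18; buyers pay pb = 1493/18 + 29 = 2015/18.
New quantity: q = 864 − 7(2015/18) = 1447/18.
Buyer burden = 2015/18 − 105.5 = 58/9; seller burden = 105.5 − 1493/18 = 203/9.

Buyers bear 58/9, sellers bear 203/9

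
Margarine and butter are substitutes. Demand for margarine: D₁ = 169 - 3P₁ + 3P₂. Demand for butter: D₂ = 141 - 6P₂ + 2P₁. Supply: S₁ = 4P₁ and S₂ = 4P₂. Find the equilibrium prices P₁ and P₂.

P₁ = 33.015625, P₂ = 20.703125

Market 1: 169 - 3P₁ + 3P₂ = 4P₁ → 7P₁ - 3P₂ = 169.
Market 2: 10P₂ - 2P₁ = 141.
Eliminating P₂: 10×(1) + 3×(2) gives 64P₁ = 2113, so P₁ = 33.015625.
Back-substitute into (2): P₂ = (141 + 2×33.015625) / 10 = 20.703125.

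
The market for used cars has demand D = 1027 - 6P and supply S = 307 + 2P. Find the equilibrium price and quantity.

P* = 90, Q* = 487

Set D = S: 1027 - 6P = 307 + 2P.
720 = 8P, so P* = 90.
Q* = 1027 − 6(90) = 487.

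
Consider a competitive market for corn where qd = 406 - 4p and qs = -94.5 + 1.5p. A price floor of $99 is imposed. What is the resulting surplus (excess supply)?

Surplus = 44

Equilibrium price would be p* = 91, so the floor at 99 binds.
At p = 99: qd = 10, qs = 54.
Surplus = 54 − 10 = 44.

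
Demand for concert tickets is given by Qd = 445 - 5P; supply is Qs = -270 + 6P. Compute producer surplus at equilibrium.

Producer surplus = 1200

Equilibrium: 445 - 5P = -270 + 6P gives P* = 65, Q* = 120.
Supply starts at P = 45 (where Qs = 0).
PS = ½(65 − 45)(120) = 1200.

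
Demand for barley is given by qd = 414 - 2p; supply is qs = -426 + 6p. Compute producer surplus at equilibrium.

Producer surplus = 3468

Equilibrium: 414 - 2p = -426 + 6p gives p* = 105, q* = 204.
Supply starts at p = 71 (where qs = 0).
PS = ½(105 − 71)(204) = 3468.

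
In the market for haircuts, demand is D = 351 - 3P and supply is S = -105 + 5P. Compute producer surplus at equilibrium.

Equilibrium: 351 - 3P = -105 + 5P gives P* = 57, Q* = 180.
Supply starts at P = 21 (where S = 0).
PS = ½(57 − 21)(180) = 3240.

Producer surplus = 3240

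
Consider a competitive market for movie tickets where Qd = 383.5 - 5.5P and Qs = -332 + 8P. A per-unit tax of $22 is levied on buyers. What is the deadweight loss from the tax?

Pre-tax equilibrium: P* = 53, Q* = 92.
Tax on buyers shifts demand to Qd = 383.5 − 5.5(P + 22) = 262.5 - 5.5P.
262.5 - 5.5P = -332 + 8P gives seller price Ps = 1189/27; buyers pay Pb = 1189/27 + 22 = 1783/27.
New quantity: Q = 383.5 − 5.5(1783/27) = 548/27.
DWL = ½ × 22 × (92 − 548/27) = 21296/27.

Deadweight loss = 21296/27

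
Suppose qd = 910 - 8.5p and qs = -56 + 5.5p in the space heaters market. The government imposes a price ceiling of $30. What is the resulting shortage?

Equilibrium price would be p* = 69, so the ceiling at 30 binds.
At p = 30: qd = 910 − 8.5(30) = 655, qs = -56 + 5.5(30) = 109.
Shortage = 655 − 109 = 546.

Shortage = 546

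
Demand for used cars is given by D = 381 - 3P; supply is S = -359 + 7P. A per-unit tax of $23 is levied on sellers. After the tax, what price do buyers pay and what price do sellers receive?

Pre-tax equilibrium: P* = 74, Q* = 159.
Tax on sellers shifts supply to S = -359 + 7(P − 23) = -520 + 7P.
381 - 3P = -520 + 7P gives buyer price Pb = 90.1; sellers receive Ps = 90.1 − 23 = 67.1.
New quantity: Q = 381 − 3(90.1) = 110.7.

Buyers pay $90.1, sellers receive $67.1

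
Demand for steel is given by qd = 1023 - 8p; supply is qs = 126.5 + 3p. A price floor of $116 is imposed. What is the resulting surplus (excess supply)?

Surplus = 379.5

Equilibrium price would be p* = 81.5, so the floor at 116 binds.
At p = 116: qd = 95, qs = 474.5.
Surplus = 474.5 − 95 = 379.5.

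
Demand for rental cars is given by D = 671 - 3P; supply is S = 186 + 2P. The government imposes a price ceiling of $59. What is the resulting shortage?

Shortage = 190

Equilibrium price would be P* = 97, so the ceiling at 59 binds.
At P = 59: D = 671 − 3(59) = 494, S = 186 + 2(59) = 304.
Shortage = 494 − 304 = 190.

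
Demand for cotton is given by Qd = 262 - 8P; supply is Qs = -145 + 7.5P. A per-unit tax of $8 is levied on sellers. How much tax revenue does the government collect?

Pre-tax equilibrium: P* = 814/31, Q* = 1610/31.
Tax on sellers shifts supply to Qs = -145 + 7.5(P − 8) = -205 + 7.5P.
262 - 8P = -205 + 7.5P gives buyer price Pb = 934/31; sellers receive Ps = 934/31 − 8 = 686/31.
New quantity: Q = 262 − 8(934/31) = 650/31.
Revenue = 8 × 650/31 = 5200/31.

Tax revenue = 5200/31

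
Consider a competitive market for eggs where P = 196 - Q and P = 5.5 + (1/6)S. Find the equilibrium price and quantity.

P* = 229/7, Q* = 1143/7

Set the two price expressions equal: 196 - Q = 5.5 + (1/6)Q.
190.5 = (7/6)Q, so Q* = 1143/7.
P* = 196 − (1)(1143/7) = 229/7.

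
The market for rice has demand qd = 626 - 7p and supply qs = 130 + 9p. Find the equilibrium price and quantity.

Set qd = qs: 626 - 7p = 130 + 9p.
496 = 16p, so p* = 31.
q* = 626 − 7(31) = 409.

p* = 31, q* = 409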